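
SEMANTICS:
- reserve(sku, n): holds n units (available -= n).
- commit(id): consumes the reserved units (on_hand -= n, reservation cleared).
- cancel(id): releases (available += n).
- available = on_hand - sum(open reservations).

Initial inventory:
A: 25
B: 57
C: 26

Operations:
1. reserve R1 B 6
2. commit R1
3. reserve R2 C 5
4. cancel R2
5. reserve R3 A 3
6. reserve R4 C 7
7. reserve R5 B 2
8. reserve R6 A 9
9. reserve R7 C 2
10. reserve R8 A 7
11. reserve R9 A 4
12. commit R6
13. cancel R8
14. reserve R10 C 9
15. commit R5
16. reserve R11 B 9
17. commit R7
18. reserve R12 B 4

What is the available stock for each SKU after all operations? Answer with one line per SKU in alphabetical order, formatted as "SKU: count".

Answer: A: 9
B: 36
C: 8

Derivation:
Step 1: reserve R1 B 6 -> on_hand[A=25 B=57 C=26] avail[A=25 B=51 C=26] open={R1}
Step 2: commit R1 -> on_hand[A=25 B=51 C=26] avail[A=25 B=51 C=26] open={}
Step 3: reserve R2 C 5 -> on_hand[A=25 B=51 C=26] avail[A=25 B=51 C=21] open={R2}
Step 4: cancel R2 -> on_hand[A=25 B=51 C=26] avail[A=25 B=51 C=26] open={}
Step 5: reserve R3 A 3 -> on_hand[A=25 B=51 C=26] avail[A=22 B=51 C=26] open={R3}
Step 6: reserve R4 C 7 -> on_hand[A=25 B=51 C=26] avail[A=22 B=51 C=19] open={R3,R4}
Step 7: reserve R5 B 2 -> on_hand[A=25 B=51 C=26] avail[A=22 B=49 C=19] open={R3,R4,R5}
Step 8: reserve R6 A 9 -> on_hand[A=25 B=51 C=26] avail[A=13 B=49 C=19] open={R3,R4,R5,R6}
Step 9: reserve R7 C 2 -> on_hand[A=25 B=51 C=26] avail[A=13 B=49 C=17] open={R3,R4,R5,R6,R7}
Step 10: reserve R8 A 7 -> on_hand[A=25 B=51 C=26] avail[A=6 B=49 C=17] open={R3,R4,R5,R6,R7,R8}
Step 11: reserve R9 A 4 -> on_hand[A=25 B=51 C=26] avail[A=2 B=49 C=17] open={R3,R4,R5,R6,R7,R8,R9}
Step 12: commit R6 -> on_hand[A=16 B=51 C=26] avail[A=2 B=49 C=17] open={R3,R4,R5,R7,R8,R9}
Step 13: cancel R8 -> on_hand[A=16 B=51 C=26] avail[A=9 B=49 C=17] open={R3,R4,R5,R7,R9}
Step 14: reserve R10 C 9 -> on_hand[A=16 B=51 C=26] avail[A=9 B=49 C=8] open={R10,R3,R4,R5,R7,R9}
Step 15: commit R5 -> on_hand[A=16 B=49 C=26] avail[A=9 B=49 C=8] open={R10,R3,R4,R7,R9}
Step 16: reserve R11 B 9 -> on_hand[A=16 B=49 C=26] avail[A=9 B=40 C=8] open={R10,R11,R3,R4,R7,R9}
Step 17: commit R7 -> on_hand[A=16 B=49 C=24] avail[A=9 B=40 C=8] open={R10,R11,R3,R4,R9}
Step 18: reserve R12 B 4 -> on_hand[A=16 B=49 C=24] avail[A=9 B=36 C=8] open={R10,R11,R12,R3,R4,R9}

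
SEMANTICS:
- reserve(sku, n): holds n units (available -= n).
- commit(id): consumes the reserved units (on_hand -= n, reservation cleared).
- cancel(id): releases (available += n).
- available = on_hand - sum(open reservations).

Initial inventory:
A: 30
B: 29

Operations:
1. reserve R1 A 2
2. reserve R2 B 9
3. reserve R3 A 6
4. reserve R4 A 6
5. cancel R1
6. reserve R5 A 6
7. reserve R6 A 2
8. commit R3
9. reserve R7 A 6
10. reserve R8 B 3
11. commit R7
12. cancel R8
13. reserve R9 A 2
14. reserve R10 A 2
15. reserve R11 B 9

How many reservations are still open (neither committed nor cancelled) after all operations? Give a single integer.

Step 1: reserve R1 A 2 -> on_hand[A=30 B=29] avail[A=28 B=29] open={R1}
Step 2: reserve R2 B 9 -> on_hand[A=30 B=29] avail[A=28 B=20] open={R1,R2}
Step 3: reserve R3 A 6 -> on_hand[A=30 B=29] avail[A=22 B=20] open={R1,R2,R3}
Step 4: reserve R4 A 6 -> on_hand[A=30 B=29] avail[A=16 B=20] open={R1,R2,R3,R4}
Step 5: cancel R1 -> on_hand[A=30 B=29] avail[A=18 B=20] open={R2,R3,R4}
Step 6: reserve R5 A 6 -> on_hand[A=30 B=29] avail[A=12 B=20] open={R2,R3,R4,R5}
Step 7: reserve R6 A 2 -> on_hand[A=30 B=29] avail[A=10 B=20] open={R2,R3,R4,R5,R6}
Step 8: commit R3 -> on_hand[A=24 B=29] avail[A=10 B=20] open={R2,R4,R5,R6}
Step 9: reserve R7 A 6 -> on_hand[A=24 B=29] avail[A=4 B=20] open={R2,R4,R5,R6,R7}
Step 10: reserve R8 B 3 -> on_hand[A=24 B=29] avail[A=4 B=17] open={R2,R4,R5,R6,R7,R8}
Step 11: commit R7 -> on_hand[A=18 B=29] avail[A=4 B=17] open={R2,R4,R5,R6,R8}
Step 12: cancel R8 -> on_hand[A=18 B=29] avail[A=4 B=20] open={R2,R4,R5,R6}
Step 13: reserve R9 A 2 -> on_hand[A=18 B=29] avail[A=2 B=20] open={R2,R4,R5,R6,R9}
Step 14: reserve R10 A 2 -> on_hand[A=18 B=29] avail[A=0 B=20] open={R10,R2,R4,R5,R6,R9}
Step 15: reserve R11 B 9 -> on_hand[A=18 B=29] avail[A=0 B=11] open={R10,R11,R2,R4,R5,R6,R9}
Open reservations: ['R10', 'R11', 'R2', 'R4', 'R5', 'R6', 'R9'] -> 7

Answer: 7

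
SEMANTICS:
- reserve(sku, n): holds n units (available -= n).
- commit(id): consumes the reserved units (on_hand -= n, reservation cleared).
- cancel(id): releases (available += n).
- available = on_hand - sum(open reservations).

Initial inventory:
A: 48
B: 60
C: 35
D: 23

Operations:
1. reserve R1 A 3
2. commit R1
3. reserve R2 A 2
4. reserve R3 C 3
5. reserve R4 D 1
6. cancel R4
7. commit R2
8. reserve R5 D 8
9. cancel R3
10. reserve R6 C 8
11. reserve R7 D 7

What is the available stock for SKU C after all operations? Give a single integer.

Step 1: reserve R1 A 3 -> on_hand[A=48 B=60 C=35 D=23] avail[A=45 B=60 C=35 D=23] open={R1}
Step 2: commit R1 -> on_hand[A=45 B=60 C=35 D=23] avail[A=45 B=60 C=35 D=23] open={}
Step 3: reserve R2 A 2 -> on_hand[A=45 B=60 C=35 D=23] avail[A=43 B=60 C=35 D=23] open={R2}
Step 4: reserve R3 C 3 -> on_hand[A=45 B=60 C=35 D=23] avail[A=43 B=60 C=32 D=23] open={R2,R3}
Step 5: reserve R4 D 1 -> on_hand[A=45 B=60 C=35 D=23] avail[A=43 B=60 C=32 D=22] open={R2,R3,R4}
Step 6: cancel R4 -> on_hand[A=45 B=60 C=35 D=23] avail[A=43 B=60 C=32 D=23] open={R2,R3}
Step 7: commit R2 -> on_hand[A=43 B=60 C=35 D=23] avail[A=43 B=60 C=32 D=23] open={R3}
Step 8: reserve R5 D 8 -> on_hand[A=43 B=60 C=35 D=23] avail[A=43 B=60 C=32 D=15] open={R3,R5}
Step 9: cancel R3 -> on_hand[A=43 B=60 C=35 D=23] avail[A=43 B=60 C=35 D=15] open={R5}
Step 10: reserve R6 C 8 -> on_hand[A=43 B=60 C=35 D=23] avail[A=43 B=60 C=27 D=15] open={R5,R6}
Step 11: reserve R7 D 7 -> on_hand[A=43 B=60 C=35 D=23] avail[A=43 B=60 C=27 D=8] open={R5,R6,R7}
Final available[C] = 27

Answer: 27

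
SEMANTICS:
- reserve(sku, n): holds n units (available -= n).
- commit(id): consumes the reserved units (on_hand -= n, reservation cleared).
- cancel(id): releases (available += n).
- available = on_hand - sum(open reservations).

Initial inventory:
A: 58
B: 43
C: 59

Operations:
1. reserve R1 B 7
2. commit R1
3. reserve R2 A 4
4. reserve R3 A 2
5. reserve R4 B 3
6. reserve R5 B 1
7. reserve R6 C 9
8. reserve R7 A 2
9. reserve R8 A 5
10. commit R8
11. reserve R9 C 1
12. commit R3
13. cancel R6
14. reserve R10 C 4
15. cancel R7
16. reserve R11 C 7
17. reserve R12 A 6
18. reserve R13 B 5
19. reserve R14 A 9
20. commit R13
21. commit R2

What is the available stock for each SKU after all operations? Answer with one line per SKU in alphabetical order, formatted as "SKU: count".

Answer: A: 32
B: 27
C: 47

Derivation:
Step 1: reserve R1 B 7 -> on_hand[A=58 B=43 C=59] avail[A=58 B=36 C=59] open={R1}
Step 2: commit R1 -> on_hand[A=58 B=36 C=59] avail[A=58 B=36 C=59] open={}
Step 3: reserve R2 A 4 -> on_hand[A=58 B=36 C=59] avail[A=54 B=36 C=59] open={R2}
Step 4: reserve R3 A 2 -> on_hand[A=58 B=36 C=59] avail[A=52 B=36 C=59] open={R2,R3}
Step 5: reserve R4 B 3 -> on_hand[A=58 B=36 C=59] avail[A=52 B=33 C=59] open={R2,R3,R4}
Step 6: reserve R5 B 1 -> on_hand[A=58 B=36 C=59] avail[A=52 B=32 C=59] open={R2,R3,R4,R5}
Step 7: reserve R6 C 9 -> on_hand[A=58 B=36 C=59] avail[A=52 B=32 C=50] open={R2,R3,R4,R5,R6}
Step 8: reserve R7 A 2 -> on_hand[A=58 B=36 C=59] avail[A=50 B=32 C=50] open={R2,R3,R4,R5,R6,R7}
Step 9: reserve R8 A 5 -> on_hand[A=58 B=36 C=59] avail[A=45 B=32 C=50] open={R2,R3,R4,R5,R6,R7,R8}
Step 10: commit R8 -> on_hand[A=53 B=36 C=59] avail[A=45 B=32 C=50] open={R2,R3,R4,R5,R6,R7}
Step 11: reserve R9 C 1 -> on_hand[A=53 B=36 C=59] avail[A=45 B=32 C=49] open={R2,R3,R4,R5,R6,R7,R9}
Step 12: commit R3 -> on_hand[A=51 B=36 C=59] avail[A=45 B=32 C=49] open={R2,R4,R5,R6,R7,R9}
Step 13: cancel R6 -> on_hand[A=51 B=36 C=59] avail[A=45 B=32 C=58] open={R2,R4,R5,R7,R9}
Step 14: reserve R10 C 4 -> on_hand[A=51 B=36 C=59] avail[A=45 B=32 C=54] open={R10,R2,R4,R5,R7,R9}
Step 15: cancel R7 -> on_hand[A=51 B=36 C=59] avail[A=47 B=32 C=54] open={R10,R2,R4,R5,R9}
Step 16: reserve R11 C 7 -> on_hand[A=51 B=36 C=59] avail[A=47 B=32 C=47] open={R10,R11,R2,R4,R5,R9}
Step 17: reserve R12 A 6 -> on_hand[A=51 B=36 C=59] avail[A=41 B=32 C=47] open={R10,R11,R12,R2,R4,R5,R9}
Step 18: reserve R13 B 5 -> on_hand[A=51 B=36 C=59] avail[A=41 B=27 C=47] open={R10,R11,R12,R13,R2,R4,R5,R9}
Step 19: reserve R14 A 9 -> on_hand[A=51 B=36 C=59] avail[A=32 B=27 C=47] open={R10,R11,R12,R13,R14,R2,R4,R5,R9}
Step 20: commit R13 -> on_hand[A=51 B=31 C=59] avail[A=32 B=27 C=47] open={R10,R11,R12,R14,R2,R4,R5,R9}
Step 21: commit R2 -> on_hand[A=47 B=31 C=59] avail[A=32 B=27 C=47] open={R10,R11,R12,R14,R4,R5,R9}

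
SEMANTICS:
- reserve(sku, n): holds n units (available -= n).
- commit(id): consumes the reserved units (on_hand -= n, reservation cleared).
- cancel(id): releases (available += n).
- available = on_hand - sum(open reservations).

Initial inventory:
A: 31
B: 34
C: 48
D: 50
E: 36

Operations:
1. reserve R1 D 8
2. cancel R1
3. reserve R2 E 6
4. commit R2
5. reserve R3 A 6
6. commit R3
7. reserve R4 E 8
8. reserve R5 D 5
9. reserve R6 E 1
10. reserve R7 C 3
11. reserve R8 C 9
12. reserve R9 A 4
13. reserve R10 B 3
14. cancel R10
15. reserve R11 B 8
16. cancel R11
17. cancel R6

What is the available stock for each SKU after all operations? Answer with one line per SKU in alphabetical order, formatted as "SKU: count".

Answer: A: 21
B: 34
C: 36
D: 45
E: 22

Derivation:
Step 1: reserve R1 D 8 -> on_hand[A=31 B=34 C=48 D=50 E=36] avail[A=31 B=34 C=48 D=42 E=36] open={R1}
Step 2: cancel R1 -> on_hand[A=31 B=34 C=48 D=50 E=36] avail[A=31 B=34 C=48 D=50 E=36] open={}
Step 3: reserve R2 E 6 -> on_hand[A=31 B=34 C=48 D=50 E=36] avail[A=31 B=34 C=48 D=50 E=30] open={R2}
Step 4: commit R2 -> on_hand[A=31 B=34 C=48 D=50 E=30] avail[A=31 B=34 C=48 D=50 E=30] open={}
Step 5: reserve R3 A 6 -> on_hand[A=31 B=34 C=48 D=50 E=30] avail[A=25 B=34 C=48 D=50 E=30] open={R3}
Step 6: commit R3 -> on_hand[A=25 B=34 C=48 D=50 E=30] avail[A=25 B=34 C=48 D=50 E=30] open={}
Step 7: reserve R4 E 8 -> on_hand[A=25 B=34 C=48 D=50 E=30] avail[A=25 B=34 C=48 D=50 E=22] open={R4}
Step 8: reserve R5 D 5 -> on_hand[A=25 B=34 C=48 D=50 E=30] avail[A=25 B=34 C=48 D=45 E=22] open={R4,R5}
Step 9: reserve R6 E 1 -> on_hand[A=25 B=34 C=48 D=50 E=30] avail[A=25 B=34 C=48 D=45 E=21] open={R4,R5,R6}
Step 10: reserve R7 C 3 -> on_hand[A=25 B=34 C=48 D=50 E=30] avail[A=25 B=34 C=45 D=45 E=21] open={R4,R5,R6,R7}
Step 11: reserve R8 C 9 -> on_hand[A=25 B=34 C=48 D=50 E=30] avail[A=25 B=34 C=36 D=45 E=21] open={R4,R5,R6,R7,R8}
Step 12: reserve R9 A 4 -> on_hand[A=25 B=34 C=48 D=50 E=30] avail[A=21 B=34 C=36 D=45 E=21] open={R4,R5,R6,R7,R8,R9}
Step 13: reserve R10 B 3 -> on_hand[A=25 B=34 C=48 D=50 E=30] avail[A=21 B=31 C=36 D=45 E=21] open={R10,R4,R5,R6,R7,R8,R9}
Step 14: cancel R10 -> on_hand[A=25 B=34 C=48 D=50 E=30] avail[A=21 B=34 C=36 D=45 E=21] open={R4,R5,R6,R7,R8,R9}
Step 15: reserve R11 B 8 -> on_hand[A=25 B=34 C=48 D=50 E=30] avail[A=21 B=26 C=36 D=45 E=21] open={R11,R4,R5,R6,R7,R8,R9}
Step 16: cancel R11 -> on_hand[A=25 B=34 C=48 D=50 E=30] avail[A=21 B=34 C=36 D=45 E=21] open={R4,R5,R6,R7,R8,R9}
Step 17: cancel R6 -> on_hand[A=25 B=34 C=48 D=50 E=30] avail[A=21 B=34 C=36 D=45 E=22] open={R4,R5,R7,R8,R9}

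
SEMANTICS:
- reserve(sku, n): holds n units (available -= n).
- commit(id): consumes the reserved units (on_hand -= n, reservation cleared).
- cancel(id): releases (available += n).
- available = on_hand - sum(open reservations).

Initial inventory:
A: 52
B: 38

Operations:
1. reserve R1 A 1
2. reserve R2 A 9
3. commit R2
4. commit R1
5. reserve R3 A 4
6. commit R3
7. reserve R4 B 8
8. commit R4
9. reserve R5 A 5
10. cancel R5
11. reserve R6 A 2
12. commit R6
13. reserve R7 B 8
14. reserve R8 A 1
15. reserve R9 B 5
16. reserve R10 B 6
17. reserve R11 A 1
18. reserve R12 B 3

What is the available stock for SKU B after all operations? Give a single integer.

Answer: 8

Derivation:
Step 1: reserve R1 A 1 -> on_hand[A=52 B=38] avail[A=51 B=38] open={R1}
Step 2: reserve R2 A 9 -> on_hand[A=52 B=38] avail[A=42 B=38] open={R1,R2}
Step 3: commit R2 -> on_hand[A=43 B=38] avail[A=42 B=38] open={R1}
Step 4: commit R1 -> on_hand[A=42 B=38] avail[A=42 B=38] open={}
Step 5: reserve R3 A 4 -> on_hand[A=42 B=38] avail[A=38 B=38] open={R3}
Step 6: commit R3 -> on_hand[A=38 B=38] avail[A=38 B=38] open={}
Step 7: reserve R4 B 8 -> on_hand[A=38 B=38] avail[A=38 B=30] open={R4}
Step 8: commit R4 -> on_hand[A=38 B=30] avail[A=38 B=30] open={}
Step 9: reserve R5 A 5 -> on_hand[A=38 B=30] avail[A=33 B=30] open={R5}
Step 10: cancel R5 -> on_hand[A=38 B=30] avail[A=38 B=30] open={}
Step 11: reserve R6 A 2 -> on_hand[A=38 B=30] avail[A=36 B=30] open={R6}
Step 12: commit R6 -> on_hand[A=36 B=30] avail[A=36 B=30] open={}
Step 13: reserve R7 B 8 -> on_hand[A=36 B=30] avail[A=36 B=22] open={R7}
Step 14: reserve R8 A 1 -> on_hand[A=36 B=30] avail[A=35 B=22] open={R7,R8}
Step 15: reserve R9 B 5 -> on_hand[A=36 B=30] avail[A=35 B=17] open={R7,R8,R9}
Step 16: reserve R10 B 6 -> on_hand[A=36 B=30] avail[A=35 B=11] open={R10,R7,R8,R9}
Step 17: reserve R11 A 1 -> on_hand[A=36 B=30] avail[A=34 B=11] open={R10,R11,R7,R8,R9}
Step 18: reserve R12 B 3 -> on_hand[A=36 B=30] avail[A=34 B=8] open={R10,R11,R12,R7,R8,R9}
Final available[B] = 8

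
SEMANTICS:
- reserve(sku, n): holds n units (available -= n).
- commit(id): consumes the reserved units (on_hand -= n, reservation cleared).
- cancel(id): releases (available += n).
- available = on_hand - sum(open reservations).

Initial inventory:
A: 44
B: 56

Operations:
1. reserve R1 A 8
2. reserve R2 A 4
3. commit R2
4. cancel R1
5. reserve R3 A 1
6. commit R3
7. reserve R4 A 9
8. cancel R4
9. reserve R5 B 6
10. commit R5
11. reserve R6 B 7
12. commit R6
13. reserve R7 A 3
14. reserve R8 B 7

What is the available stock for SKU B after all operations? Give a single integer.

Step 1: reserve R1 A 8 -> on_hand[A=44 B=56] avail[A=36 B=56] open={R1}
Step 2: reserve R2 A 4 -> on_hand[A=44 B=56] avail[A=32 B=56] open={R1,R2}
Step 3: commit R2 -> on_hand[A=40 B=56] avail[A=32 B=56] open={R1}
Step 4: cancel R1 -> on_hand[A=40 B=56] avail[A=40 B=56] open={}
Step 5: reserve R3 A 1 -> on_hand[A=40 B=56] avail[A=39 B=56] open={R3}
Step 6: commit R3 -> on_hand[A=39 B=56] avail[A=39 B=56] open={}
Step 7: reserve R4 A 9 -> on_hand[A=39 B=56] avail[A=30 B=56] open={R4}
Step 8: cancel R4 -> on_hand[A=39 B=56] avail[A=39 B=56] open={}
Step 9: reserve R5 B 6 -> on_hand[A=39 B=56] avail[A=39 B=50] open={R5}
Step 10: commit R5 -> on_hand[A=39 B=50] avail[A=39 B=50] open={}
Step 11: reserve R6 B 7 -> on_hand[A=39 B=50] avail[A=39 B=43] open={R6}
Step 12: commit R6 -> on_hand[A=39 B=43] avail[A=39 B=43] open={}
Step 13: reserve R7 A 3 -> on_hand[A=39 B=43] avail[A=36 B=43] open={R7}
Step 14: reserve R8 B 7 -> on_hand[A=39 B=43] avail[A=36 B=36] open={R7,R8}
Final available[B] = 36

Answer: 36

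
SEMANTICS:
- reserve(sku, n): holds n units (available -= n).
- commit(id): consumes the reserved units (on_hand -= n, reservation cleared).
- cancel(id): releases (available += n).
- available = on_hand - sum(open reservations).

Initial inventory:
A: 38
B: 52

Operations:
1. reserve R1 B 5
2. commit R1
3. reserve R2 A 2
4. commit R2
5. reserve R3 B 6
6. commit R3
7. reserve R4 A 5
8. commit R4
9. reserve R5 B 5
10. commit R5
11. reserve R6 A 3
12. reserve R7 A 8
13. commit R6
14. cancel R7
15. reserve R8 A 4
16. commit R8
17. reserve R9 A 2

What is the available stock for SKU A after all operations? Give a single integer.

Answer: 22

Derivation:
Step 1: reserve R1 B 5 -> on_hand[A=38 B=52] avail[A=38 B=47] open={R1}
Step 2: commit R1 -> on_hand[A=38 B=47] avail[A=38 B=47] open={}
Step 3: reserve R2 A 2 -> on_hand[A=38 B=47] avail[A=36 B=47] open={R2}
Step 4: commit R2 -> on_hand[A=36 B=47] avail[A=36 B=47] open={}
Step 5: reserve R3 B 6 -> on_hand[A=36 B=47] avail[A=36 B=41] open={R3}
Step 6: commit R3 -> on_hand[A=36 B=41] avail[A=36 B=41] open={}
Step 7: reserve R4 A 5 -> on_hand[A=36 B=41] avail[A=31 B=41] open={R4}
Step 8: commit R4 -> on_hand[A=31 B=41] avail[A=31 B=41] open={}
Step 9: reserve R5 B 5 -> on_hand[A=31 B=41] avail[A=31 B=36] open={R5}
Step 10: commit R5 -> on_hand[A=31 B=36] avail[A=31 B=36] open={}
Step 11: reserve R6 A 3 -> on_hand[A=31 B=36] avail[A=28 B=36] open={R6}
Step 12: reserve R7 A 8 -> on_hand[A=31 B=36] avail[A=20 B=36] open={R6,R7}
Step 13: commit R6 -> on_hand[A=28 B=36] avail[A=20 B=36] open={R7}
Step 14: cancel R7 -> on_hand[A=28 B=36] avail[A=28 B=36] open={}
Step 15: reserve R8 A 4 -> on_hand[A=28 B=36] avail[A=24 B=36] open={R8}
Step 16: commit R8 -> on_hand[A=24 B=36] avail[A=24 B=36] open={}
Step 17: reserve R9 A 2 -> on_hand[A=24 B=36] avail[A=22 B=36] open={R9}
Final available[A] = 22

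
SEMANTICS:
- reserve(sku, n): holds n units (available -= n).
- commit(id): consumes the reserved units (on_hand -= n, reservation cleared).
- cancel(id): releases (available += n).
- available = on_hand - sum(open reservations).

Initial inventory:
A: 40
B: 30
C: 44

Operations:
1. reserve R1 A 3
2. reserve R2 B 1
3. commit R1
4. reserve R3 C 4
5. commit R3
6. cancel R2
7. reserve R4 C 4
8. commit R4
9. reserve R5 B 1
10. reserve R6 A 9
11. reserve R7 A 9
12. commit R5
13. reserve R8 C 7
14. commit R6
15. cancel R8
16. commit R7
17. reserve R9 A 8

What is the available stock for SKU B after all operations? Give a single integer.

Step 1: reserve R1 A 3 -> on_hand[A=40 B=30 C=44] avail[A=37 B=30 C=44] open={R1}
Step 2: reserve R2 B 1 -> on_hand[A=40 B=30 C=44] avail[A=37 B=29 C=44] open={R1,R2}
Step 3: commit R1 -> on_hand[A=37 B=30 C=44] avail[A=37 B=29 C=44] open={R2}
Step 4: reserve R3 C 4 -> on_hand[A=37 B=30 C=44] avail[A=37 B=29 C=40] open={R2,R3}
Step 5: commit R3 -> on_hand[A=37 B=30 C=40] avail[A=37 B=29 C=40] open={R2}
Step 6: cancel R2 -> on_hand[A=37 B=30 C=40] avail[A=37 B=30 C=40] open={}
Step 7: reserve R4 C 4 -> on_hand[A=37 B=30 C=40] avail[A=37 B=30 C=36] open={R4}
Step 8: commit R4 -> on_hand[A=37 B=30 C=36] avail[A=37 B=30 C=36] open={}
Step 9: reserve R5 B 1 -> on_hand[A=37 B=30 C=36] avail[A=37 B=29 C=36] open={R5}
Step 10: reserve R6 A 9 -> on_hand[A=37 B=30 C=36] avail[A=28 B=29 C=36] open={R5,R6}
Step 11: reserve R7 A 9 -> on_hand[A=37 B=30 C=36] avail[A=19 B=29 C=36] open={R5,R6,R7}
Step 12: commit R5 -> on_hand[A=37 B=29 C=36] avail[A=19 B=29 C=36] open={R6,R7}
Step 13: reserve R8 C 7 -> on_hand[A=37 B=29 C=36] avail[A=19 B=29 C=29] open={R6,R7,R8}
Step 14: commit R6 -> on_hand[A=28 B=29 C=36] avail[A=19 B=29 C=29] open={R7,R8}
Step 15: cancel R8 -> on_hand[A=28 B=29 C=36] avail[A=19 B=29 C=36] open={R7}
Step 16: commit R7 -> on_hand[A=19 B=29 C=36] avail[A=19 B=29 C=36] open={}
Step 17: reserve R9 A 8 -> on_hand[A=19 B=29 C=36] avail[A=11 B=29 C=36] open={R9}
Final available[B] = 29

Answer: 29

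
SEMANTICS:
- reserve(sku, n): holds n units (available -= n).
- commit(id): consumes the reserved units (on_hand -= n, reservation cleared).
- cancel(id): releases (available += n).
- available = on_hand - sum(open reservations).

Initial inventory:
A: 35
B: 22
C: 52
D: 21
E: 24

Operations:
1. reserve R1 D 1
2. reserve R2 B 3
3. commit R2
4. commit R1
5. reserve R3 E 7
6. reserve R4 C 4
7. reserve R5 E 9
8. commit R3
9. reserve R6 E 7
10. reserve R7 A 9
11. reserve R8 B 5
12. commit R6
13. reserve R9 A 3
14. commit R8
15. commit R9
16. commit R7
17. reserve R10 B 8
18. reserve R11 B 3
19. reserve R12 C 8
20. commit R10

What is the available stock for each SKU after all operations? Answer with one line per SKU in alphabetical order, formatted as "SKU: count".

Answer: A: 23
B: 3
C: 40
D: 20
E: 1

Derivation:
Step 1: reserve R1 D 1 -> on_hand[A=35 B=22 C=52 D=21 E=24] avail[A=35 B=22 C=52 D=20 E=24] open={R1}
Step 2: reserve R2 B 3 -> on_hand[A=35 B=22 C=52 D=21 E=24] avail[A=35 B=19 C=52 D=20 E=24] open={R1,R2}
Step 3: commit R2 -> on_hand[A=35 B=19 C=52 D=21 E=24] avail[A=35 B=19 C=52 D=20 E=24] open={R1}
Step 4: commit R1 -> on_hand[A=35 B=19 C=52 D=20 E=24] avail[A=35 B=19 C=52 D=20 E=24] open={}
Step 5: reserve R3 E 7 -> on_hand[A=35 B=19 C=52 D=20 E=24] avail[A=35 B=19 C=52 D=20 E=17] open={R3}
Step 6: reserve R4 C 4 -> on_hand[A=35 B=19 C=52 D=20 E=24] avail[A=35 B=19 C=48 D=20 E=17] open={R3,R4}
Step 7: reserve R5 E 9 -> on_hand[A=35 B=19 C=52 D=20 E=24] avail[A=35 B=19 C=48 D=20 E=8] open={R3,R4,R5}
Step 8: commit R3 -> on_hand[A=35 B=19 C=52 D=20 E=17] avail[A=35 B=19 C=48 D=20 E=8] open={R4,R5}
Step 9: reserve R6 E 7 -> on_hand[A=35 B=19 C=52 D=20 E=17] avail[A=35 B=19 C=48 D=20 E=1] open={R4,R5,R6}
Step 10: reserve R7 A 9 -> on_hand[A=35 B=19 C=52 D=20 E=17] avail[A=26 B=19 C=48 D=20 E=1] open={R4,R5,R6,R7}
Step 11: reserve R8 B 5 -> on_hand[A=35 B=19 C=52 D=20 E=17] avail[A=26 B=14 C=48 D=20 E=1] open={R4,R5,R6,R7,R8}
Step 12: commit R6 -> on_hand[A=35 B=19 C=52 D=20 E=10] avail[A=26 B=14 C=48 D=20 E=1] open={R4,R5,R7,R8}
Step 13: reserve R9 A 3 -> on_hand[A=35 B=19 C=52 D=20 E=10] avail[A=23 B=14 C=48 D=20 E=1] open={R4,R5,R7,R8,R9}
Step 14: commit R8 -> on_hand[A=35 B=14 C=52 D=20 E=10] avail[A=23 B=14 C=48 D=20 E=1] open={R4,R5,R7,R9}
Step 15: commit R9 -> on_hand[A=32 B=14 C=52 D=20 E=10] avail[A=23 B=14 C=48 D=20 E=1] open={R4,R5,R7}
Step 16: commit R7 -> on_hand[A=23 B=14 C=52 D=20 E=10] avail[A=23 B=14 C=48 D=20 E=1] open={R4,R5}
Step 17: reserve R10 B 8 -> on_hand[A=23 B=14 C=52 D=20 E=10] avail[A=23 B=6 C=48 D=20 E=1] open={R10,R4,R5}
Step 18: reserve R11 B 3 -> on_hand[A=23 B=14 C=52 D=20 E=10] avail[A=23 B=3 C=48 D=20 E=1] open={R10,R11,R4,R5}
Step 19: reserve R12 C 8 -> on_hand[A=23 B=14 C=52 D=20 E=10] avail[A=23 B=3 C=40 D=20 E=1] open={R10,R11,R12,R4,R5}
Step 20: commit R10 -> on_hand[A=23 B=6 C=52 D=20 E=10] avail[A=23 B=3 C=40 D=20 E=1] open={R11,R12,R4,R5}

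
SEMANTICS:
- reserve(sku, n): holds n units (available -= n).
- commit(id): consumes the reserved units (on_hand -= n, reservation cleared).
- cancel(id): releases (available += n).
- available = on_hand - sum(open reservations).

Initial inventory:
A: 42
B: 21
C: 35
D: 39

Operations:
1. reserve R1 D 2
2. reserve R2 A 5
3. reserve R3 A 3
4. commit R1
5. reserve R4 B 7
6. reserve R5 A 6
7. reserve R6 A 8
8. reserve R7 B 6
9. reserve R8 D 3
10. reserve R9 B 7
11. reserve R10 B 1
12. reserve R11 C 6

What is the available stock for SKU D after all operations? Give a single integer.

Answer: 34

Derivation:
Step 1: reserve R1 D 2 -> on_hand[A=42 B=21 C=35 D=39] avail[A=42 B=21 C=35 D=37] open={R1}
Step 2: reserve R2 A 5 -> on_hand[A=42 B=21 C=35 D=39] avail[A=37 B=21 C=35 D=37] open={R1,R2}
Step 3: reserve R3 A 3 -> on_hand[A=42 B=21 C=35 D=39] avail[A=34 B=21 C=35 D=37] open={R1,R2,R3}
Step 4: commit R1 -> on_hand[A=42 B=21 C=35 D=37] avail[A=34 B=21 C=35 D=37] open={R2,R3}
Step 5: reserve R4 B 7 -> on_hand[A=42 B=21 C=35 D=37] avail[A=34 B=14 C=35 D=37] open={R2,R3,R4}
Step 6: reserve R5 A 6 -> on_hand[A=42 B=21 C=35 D=37] avail[A=28 B=14 C=35 D=37] open={R2,R3,R4,R5}
Step 7: reserve R6 A 8 -> on_hand[A=42 B=21 C=35 D=37] avail[A=20 B=14 C=35 D=37] open={R2,R3,R4,R5,R6}
Step 8: reserve R7 B 6 -> on_hand[A=42 B=21 C=35 D=37] avail[A=20 B=8 C=35 D=37] open={R2,R3,R4,R5,R6,R7}
Step 9: reserve R8 D 3 -> on_hand[A=42 B=21 C=35 D=37] avail[A=20 B=8 C=35 D=34] open={R2,R3,R4,R5,R6,R7,R8}
Step 10: reserve R9 B 7 -> on_hand[A=42 B=21 C=35 D=37] avail[A=20 B=1 C=35 D=34] open={R2,R3,R4,R5,R6,R7,R8,R9}
Step 11: reserve R10 B 1 -> on_hand[A=42 B=21 C=35 D=37] avail[A=20 B=0 C=35 D=34] open={R10,R2,R3,R4,R5,R6,R7,R8,R9}
Step 12: reserve R11 C 6 -> on_hand[A=42 B=21 C=35 D=37] avail[A=20 B=0 C=29 D=34] open={R10,R11,R2,R3,R4,R5,R6,R7,R8,R9}
Final available[D] = 34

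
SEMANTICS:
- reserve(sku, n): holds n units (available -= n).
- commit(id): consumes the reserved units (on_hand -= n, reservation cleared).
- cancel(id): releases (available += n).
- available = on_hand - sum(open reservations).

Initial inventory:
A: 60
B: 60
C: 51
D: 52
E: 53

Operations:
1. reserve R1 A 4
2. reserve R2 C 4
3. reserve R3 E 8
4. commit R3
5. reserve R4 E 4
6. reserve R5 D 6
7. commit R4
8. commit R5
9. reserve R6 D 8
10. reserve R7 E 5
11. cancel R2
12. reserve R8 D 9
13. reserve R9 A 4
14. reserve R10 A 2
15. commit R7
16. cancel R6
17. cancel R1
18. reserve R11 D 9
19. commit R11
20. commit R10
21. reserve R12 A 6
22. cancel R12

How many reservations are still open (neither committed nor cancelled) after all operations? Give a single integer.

Answer: 2

Derivation:
Step 1: reserve R1 A 4 -> on_hand[A=60 B=60 C=51 D=52 E=53] avail[A=56 B=60 C=51 D=52 E=53] open={R1}
Step 2: reserve R2 C 4 -> on_hand[A=60 B=60 C=51 D=52 E=53] avail[A=56 B=60 C=47 D=52 E=53] open={R1,R2}
Step 3: reserve R3 E 8 -> on_hand[A=60 B=60 C=51 D=52 E=53] avail[A=56 B=60 C=47 D=52 E=45] open={R1,R2,R3}
Step 4: commit R3 -> on_hand[A=60 B=60 C=51 D=52 E=45] avail[A=56 B=60 C=47 D=52 E=45] open={R1,R2}
Step 5: reserve R4 E 4 -> on_hand[A=60 B=60 C=51 D=52 E=45] avail[A=56 B=60 C=47 D=52 E=41] open={R1,R2,R4}
Step 6: reserve R5 D 6 -> on_hand[A=60 B=60 C=51 D=52 E=45] avail[A=56 B=60 C=47 D=46 E=41] open={R1,R2,R4,R5}
Step 7: commit R4 -> on_hand[A=60 B=60 C=51 D=52 E=41] avail[A=56 B=60 C=47 D=46 E=41] open={R1,R2,R5}
Step 8: commit R5 -> on_hand[A=60 B=60 C=51 D=46 E=41] avail[A=56 B=60 C=47 D=46 E=41] open={R1,R2}
Step 9: reserve R6 D 8 -> on_hand[A=60 B=60 C=51 D=46 E=41] avail[A=56 B=60 C=47 D=38 E=41] open={R1,R2,R6}
Step 10: reserve R7 E 5 -> on_hand[A=60 B=60 C=51 D=46 E=41] avail[A=56 B=60 C=47 D=38 E=36] open={R1,R2,R6,R7}
Step 11: cancel R2 -> on_hand[A=60 B=60 C=51 D=46 E=41] avail[A=56 B=60 C=51 D=38 E=36] open={R1,R6,R7}
Step 12: reserve R8 D 9 -> on_hand[A=60 B=60 C=51 D=46 E=41] avail[A=56 B=60 C=51 D=29 E=36] open={R1,R6,R7,R8}
Step 13: reserve R9 A 4 -> on_hand[A=60 B=60 C=51 D=46 E=41] avail[A=52 B=60 C=51 D=29 E=36] open={R1,R6,R7,R8,R9}
Step 14: reserve R10 A 2 -> on_hand[A=60 B=60 C=51 D=46 E=41] avail[A=50 B=60 C=51 D=29 E=36] open={R1,R10,R6,R7,R8,R9}
Step 15: commit R7 -> on_hand[A=60 B=60 C=51 D=46 E=36] avail[A=50 B=60 C=51 D=29 E=36] open={R1,R10,R6,R8,R9}
Step 16: cancel R6 -> on_hand[A=60 B=60 C=51 D=46 E=36] avail[A=50 B=60 C=51 D=37 E=36] open={R1,R10,R8,R9}
Step 17: cancel R1 -> on_hand[A=60 B=60 C=51 D=46 E=36] avail[A=54 B=60 C=51 D=37 E=36] open={R10,R8,R9}
Step 18: reserve R11 D 9 -> on_hand[A=60 B=60 C=51 D=46 E=36] avail[A=54 B=60 C=51 D=28 E=36] open={R10,R11,R8,R9}
Step 19: commit R11 -> on_hand[A=60 B=60 C=51 D=37 E=36] avail[A=54 B=60 C=51 D=28 E=36] open={R10,R8,R9}
Step 20: commit R10 -> on_hand[A=58 B=60 C=51 D=37 E=36] avail[A=54 B=60 C=51 D=28 E=36] open={R8,R9}
Step 21: reserve R12 A 6 -> on_hand[A=58 B=60 C=51 D=37 E=36] avail[A=48 B=60 C=51 D=28 E=36] open={R12,R8,R9}
Step 22: cancel R12 -> on_hand[A=58 B=60 C=51 D=37 E=36] avail[A=54 B=60 C=51 D=28 E=36] open={R8,R9}
Open reservations: ['R8', 'R9'] -> 2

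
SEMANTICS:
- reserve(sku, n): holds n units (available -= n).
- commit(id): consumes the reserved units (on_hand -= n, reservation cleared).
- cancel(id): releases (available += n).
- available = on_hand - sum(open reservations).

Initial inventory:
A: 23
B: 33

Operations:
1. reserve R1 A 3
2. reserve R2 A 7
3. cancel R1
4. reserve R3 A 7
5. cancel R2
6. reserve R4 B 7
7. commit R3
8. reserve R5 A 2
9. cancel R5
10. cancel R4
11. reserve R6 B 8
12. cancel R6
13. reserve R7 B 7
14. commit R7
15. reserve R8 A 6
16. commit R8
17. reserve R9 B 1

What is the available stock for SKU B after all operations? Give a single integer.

Step 1: reserve R1 A 3 -> on_hand[A=23 B=33] avail[A=20 B=33] open={R1}
Step 2: reserve R2 A 7 -> on_hand[A=23 B=33] avail[A=13 B=33] open={R1,R2}
Step 3: cancel R1 -> on_hand[A=23 B=33] avail[A=16 B=33] open={R2}
Step 4: reserve R3 A 7 -> on_hand[A=23 B=33] avail[A=9 B=33] open={R2,R3}
Step 5: cancel R2 -> on_hand[A=23 B=33] avail[A=16 B=33] open={R3}
Step 6: reserve R4 B 7 -> on_hand[A=23 B=33] avail[A=16 B=26] open={R3,R4}
Step 7: commit R3 -> on_hand[A=16 B=33] avail[A=16 B=26] open={R4}
Step 8: reserve R5 A 2 -> on_hand[A=16 B=33] avail[A=14 B=26] open={R4,R5}
Step 9: cancel R5 -> on_hand[A=16 B=33] avail[A=16 B=26] open={R4}
Step 10: cancel R4 -> on_hand[A=16 B=33] avail[A=16 B=33] open={}
Step 11: reserve R6 B 8 -> on_hand[A=16 B=33] avail[A=16 B=25] open={R6}
Step 12: cancel R6 -> on_hand[A=16 B=33] avail[A=16 B=33] open={}
Step 13: reserve R7 B 7 -> on_hand[A=16 B=33] avail[A=16 B=26] open={R7}
Step 14: commit R7 -> on_hand[A=16 B=26] avail[A=16 B=26] open={}
Step 15: reserve R8 A 6 -> on_hand[A=16 B=26] avail[A=10 B=26] open={R8}
Step 16: commit R8 -> on_hand[A=10 B=26] avail[A=10 B=26] open={}
Step 17: reserve R9 B 1 -> on_hand[A=10 B=26] avail[A=10 B=25] open={R9}
Final available[B] = 25

Answer: 25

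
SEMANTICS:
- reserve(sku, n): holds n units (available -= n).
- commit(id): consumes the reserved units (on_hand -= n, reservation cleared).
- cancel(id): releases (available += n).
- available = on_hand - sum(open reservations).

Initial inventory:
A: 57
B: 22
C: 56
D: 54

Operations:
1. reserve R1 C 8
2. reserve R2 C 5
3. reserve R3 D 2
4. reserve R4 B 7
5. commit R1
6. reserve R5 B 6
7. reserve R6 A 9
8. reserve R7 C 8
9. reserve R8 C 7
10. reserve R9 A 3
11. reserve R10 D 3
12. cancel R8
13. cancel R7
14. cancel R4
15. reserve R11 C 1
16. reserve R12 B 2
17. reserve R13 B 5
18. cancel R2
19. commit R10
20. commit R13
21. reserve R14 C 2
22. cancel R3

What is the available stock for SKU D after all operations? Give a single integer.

Step 1: reserve R1 C 8 -> on_hand[A=57 B=22 C=56 D=54] avail[A=57 B=22 C=48 D=54] open={R1}
Step 2: reserve R2 C 5 -> on_hand[A=57 B=22 C=56 D=54] avail[A=57 B=22 C=43 D=54] open={R1,R2}
Step 3: reserve R3 D 2 -> on_hand[A=57 B=22 C=56 D=54] avail[A=57 B=22 C=43 D=52] open={R1,R2,R3}
Step 4: reserve R4 B 7 -> on_hand[A=57 B=22 C=56 D=54] avail[A=57 B=15 C=43 D=52] open={R1,R2,R3,R4}
Step 5: commit R1 -> on_hand[A=57 B=22 C=48 D=54] avail[A=57 B=15 C=43 D=52] open={R2,R3,R4}
Step 6: reserve R5 B 6 -> on_hand[A=57 B=22 C=48 D=54] avail[A=57 B=9 C=43 D=52] open={R2,R3,R4,R5}
Step 7: reserve R6 A 9 -> on_hand[A=57 B=22 C=48 D=54] avail[A=48 B=9 C=43 D=52] open={R2,R3,R4,R5,R6}
Step 8: reserve R7 C 8 -> on_hand[A=57 B=22 C=48 D=54] avail[A=48 B=9 C=35 D=52] open={R2,R3,R4,R5,R6,R7}
Step 9: reserve R8 C 7 -> on_hand[A=57 B=22 C=48 D=54] avail[A=48 B=9 C=28 D=52] open={R2,R3,R4,R5,R6,R7,R8}
Step 10: reserve R9 A 3 -> on_hand[A=57 B=22 C=48 D=54] avail[A=45 B=9 C=28 D=52] open={R2,R3,R4,R5,R6,R7,R8,R9}
Step 11: reserve R10 D 3 -> on_hand[A=57 B=22 C=48 D=54] avail[A=45 B=9 C=28 D=49] open={R10,R2,R3,R4,R5,R6,R7,R8,R9}
Step 12: cancel R8 -> on_hand[A=57 B=22 C=48 D=54] avail[A=45 B=9 C=35 D=49] open={R10,R2,R3,R4,R5,R6,R7,R9}
Step 13: cancel R7 -> on_hand[A=57 B=22 C=48 D=54] avail[A=45 B=9 C=43 D=49] open={R10,R2,R3,R4,R5,R6,R9}
Step 14: cancel R4 -> on_hand[A=57 B=22 C=48 D=54] avail[A=45 B=16 C=43 D=49] open={R10,R2,R3,R5,R6,R9}
Step 15: reserve R11 C 1 -> on_hand[A=57 B=22 C=48 D=54] avail[A=45 B=16 C=42 D=49] open={R10,R11,R2,R3,R5,R6,R9}
Step 16: reserve R12 B 2 -> on_hand[A=57 B=22 C=48 D=54] avail[A=45 B=14 C=42 D=49] open={R10,R11,R12,R2,R3,R5,R6,R9}
Step 17: reserve R13 B 5 -> on_hand[A=57 B=22 C=48 D=54] avail[A=45 B=9 C=42 D=49] open={R10,R11,R12,R13,R2,R3,R5,R6,R9}
Step 18: cancel R2 -> on_hand[A=57 B=22 C=48 D=54] avail[A=45 B=9 C=47 D=49] open={R10,R11,R12,R13,R3,R5,R6,R9}
Step 19: commit R10 -> on_hand[A=57 B=22 C=48 D=51] avail[A=45 B=9 C=47 D=49] open={R11,R12,R13,R3,R5,R6,R9}
Step 20: commit R13 -> on_hand[A=57 B=17 C=48 D=51] avail[A=45 B=9 C=47 D=49] open={R11,R12,R3,R5,R6,R9}
Step 21: reserve R14 C 2 -> on_hand[A=57 B=17 C=48 D=51] avail[A=45 B=9 C=45 D=49] open={R11,R12,R14,R3,R5,R6,R9}
Step 22: cancel R3 -> on_hand[A=57 B=17 C=48 D=51] avail[A=45 B=9 C=45 D=51] open={R11,R12,R14,R5,R6,R9}
Final available[D] = 51

Answer: 51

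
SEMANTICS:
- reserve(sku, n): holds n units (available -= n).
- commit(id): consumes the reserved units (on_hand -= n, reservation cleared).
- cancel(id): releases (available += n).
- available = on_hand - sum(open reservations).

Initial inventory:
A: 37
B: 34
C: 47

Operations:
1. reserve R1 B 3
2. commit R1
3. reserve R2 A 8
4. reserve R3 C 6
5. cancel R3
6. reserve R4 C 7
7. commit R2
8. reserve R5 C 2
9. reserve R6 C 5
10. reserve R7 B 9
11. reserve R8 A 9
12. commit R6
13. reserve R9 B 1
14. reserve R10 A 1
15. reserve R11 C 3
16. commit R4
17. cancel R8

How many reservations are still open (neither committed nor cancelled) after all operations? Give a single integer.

Answer: 5

Derivation:
Step 1: reserve R1 B 3 -> on_hand[A=37 B=34 C=47] avail[A=37 B=31 C=47] open={R1}
Step 2: commit R1 -> on_hand[A=37 B=31 C=47] avail[A=37 B=31 C=47] open={}
Step 3: reserve R2 A 8 -> on_hand[A=37 B=31 C=47] avail[A=29 B=31 C=47] open={R2}
Step 4: reserve R3 C 6 -> on_hand[A=37 B=31 C=47] avail[A=29 B=31 C=41] open={R2,R3}
Step 5: cancel R3 -> on_hand[A=37 B=31 C=47] avail[A=29 B=31 C=47] open={R2}
Step 6: reserve R4 C 7 -> on_hand[A=37 B=31 C=47] avail[A=29 B=31 C=40] open={R2,R4}
Step 7: commit R2 -> on_hand[A=29 B=31 C=47] avail[A=29 B=31 C=40] open={R4}
Step 8: reserve R5 C 2 -> on_hand[A=29 B=31 C=47] avail[A=29 B=31 C=38] open={R4,R5}
Step 9: reserve R6 C 5 -> on_hand[A=29 B=31 C=47] avail[A=29 B=31 C=33] open={R4,R5,R6}
Step 10: reserve R7 B 9 -> on_hand[A=29 B=31 C=47] avail[A=29 B=22 C=33] open={R4,R5,R6,R7}
Step 11: reserve R8 A 9 -> on_hand[A=29 B=31 C=47] avail[A=20 B=22 C=33] open={R4,R5,R6,R7,R8}
Step 12: commit R6 -> on_hand[A=29 B=31 C=42] avail[A=20 B=22 C=33] open={R4,R5,R7,R8}
Step 13: reserve R9 B 1 -> on_hand[A=29 B=31 C=42] avail[A=20 B=21 C=33] open={R4,R5,R7,R8,R9}
Step 14: reserve R10 A 1 -> on_hand[A=29 B=31 C=42] avail[A=19 B=21 C=33] open={R10,R4,R5,R7,R8,R9}
Step 15: reserve R11 C 3 -> on_hand[A=29 B=31 C=42] avail[A=19 B=21 C=30] open={R10,R11,R4,R5,R7,R8,R9}
Step 16: commit R4 -> on_hand[A=29 B=31 C=35] avail[A=19 B=21 C=30] open={R10,R11,R5,R7,R8,R9}
Step 17: cancel R8 -> on_hand[A=29 B=31 C=35] avail[A=28 B=21 C=30] open={R10,R11,R5,R7,R9}
Open reservations: ['R10', 'R11', 'R5', 'R7', 'R9'] -> 5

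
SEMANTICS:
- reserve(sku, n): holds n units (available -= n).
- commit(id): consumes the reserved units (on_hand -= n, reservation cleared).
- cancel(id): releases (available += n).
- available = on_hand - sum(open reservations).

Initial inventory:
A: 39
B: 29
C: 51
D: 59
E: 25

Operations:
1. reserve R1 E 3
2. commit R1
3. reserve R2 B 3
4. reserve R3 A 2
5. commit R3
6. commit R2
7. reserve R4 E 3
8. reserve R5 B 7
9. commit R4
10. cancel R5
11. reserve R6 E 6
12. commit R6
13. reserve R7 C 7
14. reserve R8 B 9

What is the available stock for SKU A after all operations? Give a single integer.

Answer: 37

Derivation:
Step 1: reserve R1 E 3 -> on_hand[A=39 B=29 C=51 D=59 E=25] avail[A=39 B=29 C=51 D=59 E=22] open={R1}
Step 2: commit R1 -> on_hand[A=39 B=29 C=51 D=59 E=22] avail[A=39 B=29 C=51 D=59 E=22] open={}
Step 3: reserve R2 B 3 -> on_hand[A=39 B=29 C=51 D=59 E=22] avail[A=39 B=26 C=51 D=59 E=22] open={R2}
Step 4: reserve R3 A 2 -> on_hand[A=39 B=29 C=51 D=59 E=22] avail[A=37 B=26 C=51 D=59 E=22] open={R2,R3}
Step 5: commit R3 -> on_hand[A=37 B=29 C=51 D=59 E=22] avail[A=37 B=26 C=51 D=59 E=22] open={R2}
Step 6: commit R2 -> on_hand[A=37 B=26 C=51 D=59 E=22] avail[A=37 B=26 C=51 D=59 E=22] open={}
Step 7: reserve R4 E 3 -> on_hand[A=37 B=26 C=51 D=59 E=22] avail[A=37 B=26 C=51 D=59 E=19] open={R4}
Step 8: reserve R5 B 7 -> on_hand[A=37 B=26 C=51 D=59 E=22] avail[A=37 B=19 C=51 D=59 E=19] open={R4,R5}
Step 9: commit R4 -> on_hand[A=37 B=26 C=51 D=59 E=19] avail[A=37 B=19 C=51 D=59 E=19] open={R5}
Step 10: cancel R5 -> on_hand[A=37 B=26 C=51 D=59 E=19] avail[A=37 B=26 C=51 D=59 E=19] open={}
Step 11: reserve R6 E 6 -> on_hand[A=37 B=26 C=51 D=59 E=19] avail[A=37 B=26 C=51 D=59 E=13] open={R6}
Step 12: commit R6 -> on_hand[A=37 B=26 C=51 D=59 E=13] avail[A=37 B=26 C=51 D=59 E=13] open={}
Step 13: reserve R7 C 7 -> on_hand[A=37 B=26 C=51 D=59 E=13] avail[A=37 B=26 C=44 D=59 E=13] open={R7}
Step 14: reserve R8 B 9 -> on_hand[A=37 B=26 C=51 D=59 E=13] avail[A=37 B=17 C=44 D=59 E=13] open={R7,R8}
Final available[A] = 37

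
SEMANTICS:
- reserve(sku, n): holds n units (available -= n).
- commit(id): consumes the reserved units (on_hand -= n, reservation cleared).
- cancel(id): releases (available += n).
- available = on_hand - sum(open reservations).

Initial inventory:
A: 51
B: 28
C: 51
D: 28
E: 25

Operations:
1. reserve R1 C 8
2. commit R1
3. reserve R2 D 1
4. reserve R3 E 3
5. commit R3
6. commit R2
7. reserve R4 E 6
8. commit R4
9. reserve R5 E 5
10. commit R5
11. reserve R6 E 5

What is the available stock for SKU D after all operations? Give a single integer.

Step 1: reserve R1 C 8 -> on_hand[A=51 B=28 C=51 D=28 E=25] avail[A=51 B=28 C=43 D=28 E=25] open={R1}
Step 2: commit R1 -> on_hand[A=51 B=28 C=43 D=28 E=25] avail[A=51 B=28 C=43 D=28 E=25] open={}
Step 3: reserve R2 D 1 -> on_hand[A=51 B=28 C=43 D=28 E=25] avail[A=51 B=28 C=43 D=27 E=25] open={R2}
Step 4: reserve R3 E 3 -> on_hand[A=51 B=28 C=43 D=28 E=25] avail[A=51 B=28 C=43 D=27 E=22] open={R2,R3}
Step 5: commit R3 -> on_hand[A=51 B=28 C=43 D=28 E=22] avail[A=51 B=28 C=43 D=27 E=22] open={R2}
Step 6: commit R2 -> on_hand[A=51 B=28 C=43 D=27 E=22] avail[A=51 B=28 C=43 D=27 E=22] open={}
Step 7: reserve R4 E 6 -> on_hand[A=51 B=28 C=43 D=27 E=22] avail[A=51 B=28 C=43 D=27 E=16] open={R4}
Step 8: commit R4 -> on_hand[A=51 B=28 C=43 D=27 E=16] avail[A=51 B=28 C=43 D=27 E=16] open={}
Step 9: reserve R5 E 5 -> on_hand[A=51 B=28 C=43 D=27 E=16] avail[A=51 B=28 C=43 D=27 E=11] open={R5}
Step 10: commit R5 -> on_hand[A=51 B=28 C=43 D=27 E=11] avail[A=51 B=28 C=43 D=27 E=11] open={}
Step 11: reserve R6 E 5 -> on_hand[A=51 B=28 C=43 D=27 E=11] avail[A=51 B=28 C=43 D=27 E=6] open={R6}
Final available[D] = 27

Answer: 27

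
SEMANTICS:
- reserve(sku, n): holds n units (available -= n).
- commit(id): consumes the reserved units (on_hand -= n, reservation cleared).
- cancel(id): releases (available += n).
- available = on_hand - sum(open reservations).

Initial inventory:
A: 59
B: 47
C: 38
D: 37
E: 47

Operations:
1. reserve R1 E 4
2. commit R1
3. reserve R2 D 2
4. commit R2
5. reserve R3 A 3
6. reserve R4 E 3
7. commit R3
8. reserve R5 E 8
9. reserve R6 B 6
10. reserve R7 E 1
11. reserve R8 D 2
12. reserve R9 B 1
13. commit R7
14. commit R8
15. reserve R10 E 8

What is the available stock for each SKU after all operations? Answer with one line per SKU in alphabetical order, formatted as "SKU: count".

Step 1: reserve R1 E 4 -> on_hand[A=59 B=47 C=38 D=37 E=47] avail[A=59 B=47 C=38 D=37 E=43] open={R1}
Step 2: commit R1 -> on_hand[A=59 B=47 C=38 D=37 E=43] avail[A=59 B=47 C=38 D=37 E=43] open={}
Step 3: reserve R2 D 2 -> on_hand[A=59 B=47 C=38 D=37 E=43] avail[A=59 B=47 C=38 D=35 E=43] open={R2}
Step 4: commit R2 -> on_hand[A=59 B=47 C=38 D=35 E=43] avail[A=59 B=47 C=38 D=35 E=43] open={}
Step 5: reserve R3 A 3 -> on_hand[A=59 B=47 C=38 D=35 E=43] avail[A=56 B=47 C=38 D=35 E=43] open={R3}
Step 6: reserve R4 E 3 -> on_hand[A=59 B=47 C=38 D=35 E=43] avail[A=56 B=47 C=38 D=35 E=40] open={R3,R4}
Step 7: commit R3 -> on_hand[A=56 B=47 C=38 D=35 E=43] avail[A=56 B=47 C=38 D=35 E=40] open={R4}
Step 8: reserve R5 E 8 -> on_hand[A=56 B=47 C=38 D=35 E=43] avail[A=56 B=47 C=38 D=35 E=32] open={R4,R5}
Step 9: reserve R6 B 6 -> on_hand[A=56 B=47 C=38 D=35 E=43] avail[A=56 B=41 C=38 D=35 E=32] open={R4,R5,R6}
Step 10: reserve R7 E 1 -> on_hand[A=56 B=47 C=38 D=35 E=43] avail[A=56 B=41 C=38 D=35 E=31] open={R4,R5,R6,R7}
Step 11: reserve R8 D 2 -> on_hand[A=56 B=47 C=38 D=35 E=43] avail[A=56 B=41 C=38 D=33 E=31] open={R4,R5,R6,R7,R8}
Step 12: reserve R9 B 1 -> on_hand[A=56 B=47 C=38 D=35 E=43] avail[A=56 B=40 C=38 D=33 E=31] open={R4,R5,R6,R7,R8,R9}
Step 13: commit R7 -> on_hand[A=56 B=47 C=38 D=35 E=42] avail[A=56 B=40 C=38 D=33 E=31] open={R4,R5,R6,R8,R9}
Step 14: commit R8 -> on_hand[A=56 B=47 C=38 D=33 E=42] avail[A=56 B=40 C=38 D=33 E=31] open={R4,R5,R6,R9}
Step 15: reserve R10 E 8 -> on_hand[A=56 B=47 C=38 D=33 E=42] avail[A=56 B=40 C=38 D=33 E=23] open={R10,R4,R5,R6,R9}

Answer: A: 56
B: 40
C: 38
D: 33
E: 23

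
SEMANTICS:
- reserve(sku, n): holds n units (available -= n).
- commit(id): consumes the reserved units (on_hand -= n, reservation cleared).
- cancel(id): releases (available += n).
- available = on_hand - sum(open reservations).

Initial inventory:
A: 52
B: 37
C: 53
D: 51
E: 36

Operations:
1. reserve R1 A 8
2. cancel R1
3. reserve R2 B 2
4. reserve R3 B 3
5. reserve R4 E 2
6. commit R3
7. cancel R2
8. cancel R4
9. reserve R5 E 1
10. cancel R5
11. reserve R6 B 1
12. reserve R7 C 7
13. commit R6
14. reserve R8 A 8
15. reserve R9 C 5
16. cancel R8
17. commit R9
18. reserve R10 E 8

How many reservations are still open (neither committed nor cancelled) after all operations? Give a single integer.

Step 1: reserve R1 A 8 -> on_hand[A=52 B=37 C=53 D=51 E=36] avail[A=44 B=37 C=53 D=51 E=36] open={R1}
Step 2: cancel R1 -> on_hand[A=52 B=37 C=53 D=51 E=36] avail[A=52 B=37 C=53 D=51 E=36] open={}
Step 3: reserve R2 B 2 -> on_hand[A=52 B=37 C=53 D=51 E=36] avail[A=52 B=35 C=53 D=51 E=36] open={R2}
Step 4: reserve R3 B 3 -> on_hand[A=52 B=37 C=53 D=51 E=36] avail[A=52 B=32 C=53 D=51 E=36] open={R2,R3}
Step 5: reserve R4 E 2 -> on_hand[A=52 B=37 C=53 D=51 E=36] avail[A=52 B=32 C=53 D=51 E=34] open={R2,R3,R4}
Step 6: commit R3 -> on_hand[A=52 B=34 C=53 D=51 E=36] avail[A=52 B=32 C=53 D=51 E=34] open={R2,R4}
Step 7: cancel R2 -> on_hand[A=52 B=34 C=53 D=51 E=36] avail[A=52 B=34 C=53 D=51 E=34] open={R4}
Step 8: cancel R4 -> on_hand[A=52 B=34 C=53 D=51 E=36] avail[A=52 B=34 C=53 D=51 E=36] open={}
Step 9: reserve R5 E 1 -> on_hand[A=52 B=34 C=53 D=51 E=36] avail[A=52 B=34 C=53 D=51 E=35] open={R5}
Step 10: cancel R5 -> on_hand[A=52 B=34 C=53 D=51 E=36] avail[A=52 B=34 C=53 D=51 E=36] open={}
Step 11: reserve R6 B 1 -> on_hand[A=52 B=34 C=53 D=51 E=36] avail[A=52 B=33 C=53 D=51 E=36] open={R6}
Step 12: reserve R7 C 7 -> on_hand[A=52 B=34 C=53 D=51 E=36] avail[A=52 B=33 C=46 D=51 E=36] open={R6,R7}
Step 13: commit R6 -> on_hand[A=52 B=33 C=53 D=51 E=36] avail[A=52 B=33 C=46 D=51 E=36] open={R7}
Step 14: reserve R8 A 8 -> on_hand[A=52 B=33 C=53 D=51 E=36] avail[A=44 B=33 C=46 D=51 E=36] open={R7,R8}
Step 15: reserve R9 C 5 -> on_hand[A=52 B=33 C=53 D=51 E=36] avail[A=44 B=33 C=41 D=51 E=36] open={R7,R8,R9}
Step 16: cancel R8 -> on_hand[A=52 B=33 C=53 D=51 E=36] avail[A=52 B=33 C=41 D=51 E=36] open={R7,R9}
Step 17: commit R9 -> on_hand[A=52 B=33 C=48 D=51 E=36] avail[A=52 B=33 C=41 D=51 E=36] open={R7}
Step 18: reserve R10 E 8 -> on_hand[A=52 B=33 C=48 D=51 E=36] avail[A=52 B=33 C=41 D=51 E=28] open={R10,R7}
Open reservations: ['R10', 'R7'] -> 2

Answer: 2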